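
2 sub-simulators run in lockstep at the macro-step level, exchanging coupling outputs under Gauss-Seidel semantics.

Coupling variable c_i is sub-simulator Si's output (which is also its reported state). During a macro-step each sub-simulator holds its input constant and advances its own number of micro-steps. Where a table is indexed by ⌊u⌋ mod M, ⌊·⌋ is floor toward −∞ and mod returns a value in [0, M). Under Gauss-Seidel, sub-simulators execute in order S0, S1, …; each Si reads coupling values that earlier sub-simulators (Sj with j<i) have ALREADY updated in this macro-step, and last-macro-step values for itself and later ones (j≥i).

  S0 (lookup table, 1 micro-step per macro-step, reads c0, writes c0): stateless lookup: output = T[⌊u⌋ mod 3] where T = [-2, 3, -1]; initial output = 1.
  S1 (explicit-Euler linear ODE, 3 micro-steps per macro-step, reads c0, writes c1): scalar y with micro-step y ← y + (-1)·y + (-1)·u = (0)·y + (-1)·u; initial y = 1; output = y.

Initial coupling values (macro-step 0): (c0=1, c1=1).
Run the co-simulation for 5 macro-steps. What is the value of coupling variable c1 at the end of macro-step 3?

macro 1: S0 reads c0=1 → after 1×micro: 3; S1 reads c0=3 → after 3×micro: -3 ⇒ (c0=3, c1=-3)
macro 2: S0 reads c0=3 → after 1×micro: -2; S1 reads c0=-2 → after 3×micro: 2 ⇒ (c0=-2, c1=2)
macro 3: S0 reads c0=-2 → after 1×micro: 3; S1 reads c0=3 → after 3×micro: -3 ⇒ (c0=3, c1=-3)
macro 4: S0 reads c0=3 → after 1×micro: -2; S1 reads c0=-2 → after 3×micro: 2 ⇒ (c0=-2, c1=2)
macro 5: S0 reads c0=-2 → after 1×micro: 3; S1 reads c0=3 → after 3×micro: -3 ⇒ (c0=3, c1=-3)

c1 at macro-step 3 = -3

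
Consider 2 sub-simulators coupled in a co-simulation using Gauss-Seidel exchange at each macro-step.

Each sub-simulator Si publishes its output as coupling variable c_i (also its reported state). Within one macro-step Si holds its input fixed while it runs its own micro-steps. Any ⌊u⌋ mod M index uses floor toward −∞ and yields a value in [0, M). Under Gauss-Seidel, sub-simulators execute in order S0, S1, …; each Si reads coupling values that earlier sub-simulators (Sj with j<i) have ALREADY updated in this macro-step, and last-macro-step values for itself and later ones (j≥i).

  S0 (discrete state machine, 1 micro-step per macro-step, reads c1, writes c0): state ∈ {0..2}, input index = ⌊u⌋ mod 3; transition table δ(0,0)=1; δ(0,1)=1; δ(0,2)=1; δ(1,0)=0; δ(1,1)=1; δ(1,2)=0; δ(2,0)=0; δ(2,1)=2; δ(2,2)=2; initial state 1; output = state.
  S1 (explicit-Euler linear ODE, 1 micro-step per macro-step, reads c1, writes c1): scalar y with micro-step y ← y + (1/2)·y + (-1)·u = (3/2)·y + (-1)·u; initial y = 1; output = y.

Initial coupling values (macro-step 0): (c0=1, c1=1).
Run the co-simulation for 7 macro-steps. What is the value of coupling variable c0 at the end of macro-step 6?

macro 1: S0 reads c1=1 → after 1×micro: 1; S1 reads c1=1 → after 1×micro: 1/2 ⇒ (c0=1, c1=1/2)
macro 2: S0 reads c1=1/2 → after 1×micro: 0; S1 reads c1=1/2 → after 1×micro: 1/4 ⇒ (c0=0, c1=1/4)
macro 3: S0 reads c1=1/4 → after 1×micro: 1; S1 reads c1=1/4 → after 1×micro: 1/8 ⇒ (c0=1, c1=1/8)
macro 4: S0 reads c1=1/8 → after 1×micro: 0; S1 reads c1=1/8 → after 1×micro: 1/16 ⇒ (c0=0, c1=1/16)
macro 5: S0 reads c1=1/16 → after 1×micro: 1; S1 reads c1=1/16 → after 1×micro: 1/32 ⇒ (c0=1, c1=1/32)
macro 6: S0 reads c1=1/32 → after 1×micro: 0; S1 reads c1=1/32 → after 1×micro: 1/64 ⇒ (c0=0, c1=1/64)
macro 7: S0 reads c1=1/64 → after 1×micro: 1; S1 reads c1=1/64 → after 1×micro: 1/128 ⇒ (c0=1, c1=1/128)

c0 at macro-step 6 = 0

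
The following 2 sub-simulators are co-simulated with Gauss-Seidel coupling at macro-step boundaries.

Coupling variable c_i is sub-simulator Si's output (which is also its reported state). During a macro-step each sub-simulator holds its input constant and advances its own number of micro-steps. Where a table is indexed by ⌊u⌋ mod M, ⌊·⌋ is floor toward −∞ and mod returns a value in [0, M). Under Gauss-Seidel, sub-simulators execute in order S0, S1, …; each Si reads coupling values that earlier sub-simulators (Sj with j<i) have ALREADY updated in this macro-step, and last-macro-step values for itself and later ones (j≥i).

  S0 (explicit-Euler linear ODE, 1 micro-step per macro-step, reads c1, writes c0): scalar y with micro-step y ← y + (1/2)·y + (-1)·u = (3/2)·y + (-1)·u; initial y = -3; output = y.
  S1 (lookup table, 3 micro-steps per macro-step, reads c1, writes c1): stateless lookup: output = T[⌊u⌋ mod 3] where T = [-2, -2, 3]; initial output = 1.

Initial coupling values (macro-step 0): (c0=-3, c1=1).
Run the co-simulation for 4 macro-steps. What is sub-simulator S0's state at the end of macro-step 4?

S0 state at macro-step 4 = -145/16

macro 1: S0 reads c1=1 → after 1×micro: -11/2; S1 reads c1=1 → after 3×micro: -2 ⇒ (c0=-11/2, c1=-2)
macro 2: S0 reads c1=-2 → after 1×micro: -25/4; S1 reads c1=-2 → after 3×micro: -2 ⇒ (c0=-25/4, c1=-2)
macro 3: S0 reads c1=-2 → after 1×micro: -59/8; S1 reads c1=-2 → after 3×micro: -2 ⇒ (c0=-59/8, c1=-2)
macro 4: S0 reads c1=-2 → after 1×micro: -145/16; S1 reads c1=-2 → after 3×micro: -2 ⇒ (c0=-145/16, c1=-2)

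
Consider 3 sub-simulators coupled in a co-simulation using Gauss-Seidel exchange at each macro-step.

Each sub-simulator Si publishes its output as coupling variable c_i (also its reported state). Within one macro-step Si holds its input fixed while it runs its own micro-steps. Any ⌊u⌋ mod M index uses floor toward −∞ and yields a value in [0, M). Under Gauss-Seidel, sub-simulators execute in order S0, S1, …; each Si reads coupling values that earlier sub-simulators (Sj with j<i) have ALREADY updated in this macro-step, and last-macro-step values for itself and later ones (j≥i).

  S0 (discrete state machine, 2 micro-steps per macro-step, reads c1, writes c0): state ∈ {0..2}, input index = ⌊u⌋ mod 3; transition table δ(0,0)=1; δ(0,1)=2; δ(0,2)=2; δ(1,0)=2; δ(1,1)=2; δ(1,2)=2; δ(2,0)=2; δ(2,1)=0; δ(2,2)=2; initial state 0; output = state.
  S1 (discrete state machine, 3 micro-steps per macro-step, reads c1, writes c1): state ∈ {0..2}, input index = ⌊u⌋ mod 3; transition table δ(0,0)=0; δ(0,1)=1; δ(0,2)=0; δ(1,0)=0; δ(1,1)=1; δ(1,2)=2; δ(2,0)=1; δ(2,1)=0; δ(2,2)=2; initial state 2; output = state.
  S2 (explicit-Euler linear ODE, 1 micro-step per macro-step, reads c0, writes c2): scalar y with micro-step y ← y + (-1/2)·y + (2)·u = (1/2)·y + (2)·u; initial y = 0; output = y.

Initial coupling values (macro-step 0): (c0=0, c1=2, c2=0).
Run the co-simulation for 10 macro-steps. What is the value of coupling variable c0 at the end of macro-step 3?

macro 1: S0 reads c1=2 → after 2×micro: 2; S1 reads c1=2 → after 3×micro: 2; S2 reads c0=2 → after 1×micro: 4 ⇒ (c0=2, c1=2, c2=4)
macro 2: S0 reads c1=2 → after 2×micro: 2; S1 reads c1=2 → after 3×micro: 2; S2 reads c0=2 → after 1×micro: 6 ⇒ (c0=2, c1=2, c2=6)
macro 3: S0 reads c1=2 → after 2×micro: 2; S1 reads c1=2 → after 3×micro: 2; S2 reads c0=2 → after 1×micro: 7 ⇒ (c0=2, c1=2, c2=7)
macro 4: S0 reads c1=2 → after 2×micro: 2; S1 reads c1=2 → after 3×micro: 2; S2 reads c0=2 → after 1×micro: 15/2 ⇒ (c0=2, c1=2, c2=15/2)
macro 5: S0 reads c1=2 → after 2×micro: 2; S1 reads c1=2 → after 3×micro: 2; S2 reads c0=2 → after 1×micro: 31/4 ⇒ (c0=2, c1=2, c2=31/4)
macro 6: S0 reads c1=2 → after 2×micro: 2; S1 reads c1=2 → after 3×micro: 2; S2 reads c0=2 → after 1×micro: 63/8 ⇒ (c0=2, c1=2, c2=63/8)
macro 7: S0 reads c1=2 → after 2×micro: 2; S1 reads c1=2 → after 3×micro: 2; S2 reads c0=2 → after 1×micro: 127/16 ⇒ (c0=2, c1=2, c2=127/16)
macro 8: S0 reads c1=2 → after 2×micro: 2; S1 reads c1=2 → after 3×micro: 2; S2 reads c0=2 → after 1×micro: 255/32 ⇒ (c0=2, c1=2, c2=255/32)
macro 9: S0 reads c1=2 → after 2×micro: 2; S1 reads c1=2 → after 3×micro: 2; S2 reads c0=2 → after 1×micro: 511/64 ⇒ (c0=2, c1=2, c2=511/64)
macro 10: S0 reads c1=2 → after 2×micro: 2; S1 reads c1=2 → after 3×micro: 2; S2 reads c0=2 → after 1×micro: 1023/128 ⇒ (c0=2, c1=2, c2=1023/128)

c0 at macro-step 3 = 2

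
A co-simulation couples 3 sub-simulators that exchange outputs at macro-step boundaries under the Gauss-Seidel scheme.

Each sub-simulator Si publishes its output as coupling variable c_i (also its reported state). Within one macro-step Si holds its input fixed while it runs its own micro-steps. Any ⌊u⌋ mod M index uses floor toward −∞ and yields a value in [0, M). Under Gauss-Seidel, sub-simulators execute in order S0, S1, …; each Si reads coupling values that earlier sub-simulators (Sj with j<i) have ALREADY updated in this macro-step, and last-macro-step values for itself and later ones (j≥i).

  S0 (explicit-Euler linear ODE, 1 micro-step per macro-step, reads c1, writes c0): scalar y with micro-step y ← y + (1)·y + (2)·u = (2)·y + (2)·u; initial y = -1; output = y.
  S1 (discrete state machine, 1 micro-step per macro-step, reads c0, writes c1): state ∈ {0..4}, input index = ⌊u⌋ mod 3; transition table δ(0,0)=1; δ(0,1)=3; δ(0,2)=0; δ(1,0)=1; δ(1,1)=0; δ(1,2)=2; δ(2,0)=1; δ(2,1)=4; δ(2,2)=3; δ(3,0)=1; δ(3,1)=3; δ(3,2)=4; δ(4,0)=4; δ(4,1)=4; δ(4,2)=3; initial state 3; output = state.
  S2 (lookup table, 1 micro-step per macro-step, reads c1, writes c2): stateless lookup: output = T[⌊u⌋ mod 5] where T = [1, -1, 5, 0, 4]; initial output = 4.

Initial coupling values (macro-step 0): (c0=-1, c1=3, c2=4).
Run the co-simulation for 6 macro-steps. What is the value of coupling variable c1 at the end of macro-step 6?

macro 1: S0 reads c1=3 → after 1×micro: 4; S1 reads c0=4 → after 1×micro: 3; S2 reads c1=3 → after 1×micro: 0 ⇒ (c0=4, c1=3, c2=0)
macro 2: S0 reads c1=3 → after 1×micro: 14; S1 reads c0=14 → after 1×micro: 4; S2 reads c1=4 → after 1×micro: 4 ⇒ (c0=14, c1=4, c2=4)
macro 3: S0 reads c1=4 → after 1×micro: 36; S1 reads c0=36 → after 1×micro: 4; S2 reads c1=4 → after 1×micro: 4 ⇒ (c0=36, c1=4, c2=4)
macro 4: S0 reads c1=4 → after 1×micro: 80; S1 reads c0=80 → after 1×micro: 3; S2 reads c1=3 → after 1×micro: 0 ⇒ (c0=80, c1=3, c2=0)
macro 5: S0 reads c1=3 → after 1×micro: 166; S1 reads c0=166 → after 1×micro: 3; S2 reads c1=3 → after 1×micro: 0 ⇒ (c0=166, c1=3, c2=0)
macro 6: S0 reads c1=3 → after 1×micro: 338; S1 reads c0=338 → after 1×micro: 4; S2 reads c1=4 → after 1×micro: 4 ⇒ (c0=338, c1=4, c2=4)

c1 at macro-step 6 = 4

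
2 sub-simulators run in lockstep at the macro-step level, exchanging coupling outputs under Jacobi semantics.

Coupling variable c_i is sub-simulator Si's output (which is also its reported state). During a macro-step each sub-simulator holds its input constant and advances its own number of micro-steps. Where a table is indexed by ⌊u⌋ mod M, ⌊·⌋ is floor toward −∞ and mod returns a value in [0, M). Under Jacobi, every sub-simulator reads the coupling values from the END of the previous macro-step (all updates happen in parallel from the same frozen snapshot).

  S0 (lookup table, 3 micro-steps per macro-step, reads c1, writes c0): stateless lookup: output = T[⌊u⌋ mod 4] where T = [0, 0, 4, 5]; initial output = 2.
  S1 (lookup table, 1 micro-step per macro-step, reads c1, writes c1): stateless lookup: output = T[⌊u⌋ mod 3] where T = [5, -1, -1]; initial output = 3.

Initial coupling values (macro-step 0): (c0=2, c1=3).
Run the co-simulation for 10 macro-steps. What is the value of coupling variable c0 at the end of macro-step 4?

macro 1: S0 reads c1=3 → after 3×micro: 5; S1 reads c1=3 → after 1×micro: 5 ⇒ (c0=5, c1=5)
macro 2: S0 reads c1=5 → after 3×micro: 0; S1 reads c1=5 → after 1×micro: -1 ⇒ (c0=0, c1=-1)
macro 3: S0 reads c1=-1 → after 3×micro: 5; S1 reads c1=-1 → after 1×micro: -1 ⇒ (c0=5, c1=-1)
macro 4: S0 reads c1=-1 → after 3×micro: 5; S1 reads c1=-1 → after 1×micro: -1 ⇒ (c0=5, c1=-1)
macro 5: S0 reads c1=-1 → after 3×micro: 5; S1 reads c1=-1 → after 1×micro: -1 ⇒ (c0=5, c1=-1)
macro 6: S0 reads c1=-1 → after 3×micro: 5; S1 reads c1=-1 → after 1×micro: -1 ⇒ (c0=5, c1=-1)
macro 7: S0 reads c1=-1 → after 3×micro: 5; S1 reads c1=-1 → after 1×micro: -1 ⇒ (c0=5, c1=-1)
macro 8: S0 reads c1=-1 → after 3×micro: 5; S1 reads c1=-1 → after 1×micro: -1 ⇒ (c0=5, c1=-1)
macro 9: S0 reads c1=-1 → after 3×micro: 5; S1 reads c1=-1 → after 1×micro: -1 ⇒ (c0=5, c1=-1)
macro 10: S0 reads c1=-1 → after 3×micro: 5; S1 reads c1=-1 → after 1×micro: -1 ⇒ (c0=5, c1=-1)

c0 at macro-step 4 = 5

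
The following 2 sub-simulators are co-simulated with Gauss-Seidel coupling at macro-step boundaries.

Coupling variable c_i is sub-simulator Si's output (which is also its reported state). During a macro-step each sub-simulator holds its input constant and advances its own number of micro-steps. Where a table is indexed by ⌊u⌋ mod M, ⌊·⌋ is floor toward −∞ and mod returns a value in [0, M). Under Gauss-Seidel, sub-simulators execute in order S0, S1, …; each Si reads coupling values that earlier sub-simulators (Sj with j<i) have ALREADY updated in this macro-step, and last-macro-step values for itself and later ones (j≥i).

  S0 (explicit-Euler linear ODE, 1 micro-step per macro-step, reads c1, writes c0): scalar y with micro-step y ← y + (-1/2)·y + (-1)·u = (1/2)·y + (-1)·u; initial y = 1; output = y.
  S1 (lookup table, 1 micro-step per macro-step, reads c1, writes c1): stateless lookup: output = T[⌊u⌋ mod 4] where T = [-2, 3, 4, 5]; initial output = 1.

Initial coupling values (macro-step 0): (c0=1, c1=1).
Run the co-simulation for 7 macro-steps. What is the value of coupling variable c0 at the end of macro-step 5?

c0 at macro-step 5 = -261/32

macro 1: S0 reads c1=1 → after 1×micro: -1/2; S1 reads c1=1 → after 1×micro: 3 ⇒ (c0=-1/2, c1=3)
macro 2: S0 reads c1=3 → after 1×micro: -13/4; S1 reads c1=3 → after 1×micro: 5 ⇒ (c0=-13/4, c1=5)
macro 3: S0 reads c1=5 → after 1×micro: -53/8; S1 reads c1=5 → after 1×micro: 3 ⇒ (c0=-53/8, c1=3)
macro 4: S0 reads c1=3 → after 1×micro: -101/16; S1 reads c1=3 → after 1×micro: 5 ⇒ (c0=-101/16, c1=5)
macro 5: S0 reads c1=5 → after 1×micro: -261/32; S1 reads c1=5 → after 1×micro: 3 ⇒ (c0=-261/32, c1=3)
macro 6: S0 reads c1=3 → after 1×micro: -453/64; S1 reads c1=3 → after 1×micro: 5 ⇒ (c0=-453/64, c1=5)
macro 7: S0 reads c1=5 → after 1×micro: -1093/128; S1 reads c1=5 → after 1×micro: 3 ⇒ (c0=-1093/128, c1=3)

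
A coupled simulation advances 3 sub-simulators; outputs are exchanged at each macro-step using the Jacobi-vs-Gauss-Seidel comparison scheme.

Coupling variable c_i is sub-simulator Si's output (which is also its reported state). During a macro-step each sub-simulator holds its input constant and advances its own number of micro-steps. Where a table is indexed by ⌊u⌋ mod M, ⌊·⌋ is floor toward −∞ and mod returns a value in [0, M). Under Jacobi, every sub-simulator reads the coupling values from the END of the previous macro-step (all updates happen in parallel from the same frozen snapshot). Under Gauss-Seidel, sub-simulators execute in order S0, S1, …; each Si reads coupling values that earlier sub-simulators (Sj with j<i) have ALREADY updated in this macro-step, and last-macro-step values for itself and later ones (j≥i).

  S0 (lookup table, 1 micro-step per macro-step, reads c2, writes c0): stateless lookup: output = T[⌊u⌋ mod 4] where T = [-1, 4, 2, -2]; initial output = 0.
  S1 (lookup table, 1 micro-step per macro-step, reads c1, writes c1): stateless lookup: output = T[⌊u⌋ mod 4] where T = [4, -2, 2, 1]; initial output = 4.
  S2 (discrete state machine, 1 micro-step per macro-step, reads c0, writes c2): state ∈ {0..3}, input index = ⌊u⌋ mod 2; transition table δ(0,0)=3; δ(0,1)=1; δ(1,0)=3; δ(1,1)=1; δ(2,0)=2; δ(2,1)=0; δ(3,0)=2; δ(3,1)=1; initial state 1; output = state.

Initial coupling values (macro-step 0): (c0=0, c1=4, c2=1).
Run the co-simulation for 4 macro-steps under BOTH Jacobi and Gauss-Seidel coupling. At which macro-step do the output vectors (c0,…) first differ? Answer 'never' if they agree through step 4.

[Jacobi] macro 1: S0 reads c2=1 → after 1×micro: 4; S1 reads c1=4 → after 1×micro: 4; S2 reads c0=0 → after 1×micro: 3 ⇒ (c0=4, c1=4, c2=3)
[Jacobi] macro 2: S0 reads c2=3 → after 1×micro: -2; S1 reads c1=4 → after 1×micro: 4; S2 reads c0=4 → after 1×micro: 2 ⇒ (c0=-2, c1=4, c2=2)
[Jacobi] macro 3: S0 reads c2=2 → after 1×micro: 2; S1 reads c1=4 → after 1×micro: 4; S2 reads c0=-2 → after 1×micro: 2 ⇒ (c0=2, c1=4, c2=2)
[Jacobi] macro 4: S0 reads c2=2 → after 1×micro: 2; S1 reads c1=4 → after 1×micro: 4; S2 reads c0=2 → after 1×micro: 2 ⇒ (c0=2, c1=4, c2=2)
[Gauss-Seidel] macro 1: S0 reads c2=1 → after 1×micro: 4; S1 reads c1=4 → after 1×micro: 4; S2 reads c0=4 → after 1×micro: 3 ⇒ (c0=4, c1=4, c2=3)
[Gauss-Seidel] macro 2: S0 reads c2=3 → after 1×micro: -2; S1 reads c1=4 → after 1×micro: 4; S2 reads c0=-2 → after 1×micro: 2 ⇒ (c0=-2, c1=4, c2=2)
[Gauss-Seidel] macro 3: S0 reads c2=2 → after 1×micro: 2; S1 reads c1=4 → after 1×micro: 4; S2 reads c0=2 → after 1×micro: 2 ⇒ (c0=2, c1=4, c2=2)
[Gauss-Seidel] macro 4: S0 reads c2=2 → after 1×micro: 2; S1 reads c1=4 → after 1×micro: 4; S2 reads c0=2 → after 1×micro: 2 ⇒ (c0=2, c1=4, c2=2)

first divergence at macro-step: never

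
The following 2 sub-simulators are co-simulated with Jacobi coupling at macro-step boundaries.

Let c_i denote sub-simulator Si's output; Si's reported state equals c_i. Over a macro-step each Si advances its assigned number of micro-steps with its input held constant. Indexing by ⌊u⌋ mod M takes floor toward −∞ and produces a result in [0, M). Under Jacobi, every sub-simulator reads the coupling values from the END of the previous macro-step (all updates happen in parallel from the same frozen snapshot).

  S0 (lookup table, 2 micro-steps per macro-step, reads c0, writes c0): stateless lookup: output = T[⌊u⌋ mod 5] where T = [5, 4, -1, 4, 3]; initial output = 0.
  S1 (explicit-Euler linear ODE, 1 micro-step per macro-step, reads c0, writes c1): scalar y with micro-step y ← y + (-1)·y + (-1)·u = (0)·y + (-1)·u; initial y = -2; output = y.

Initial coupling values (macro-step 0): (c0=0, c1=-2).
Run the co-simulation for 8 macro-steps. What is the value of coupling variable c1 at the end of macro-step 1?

c1 at macro-step 1 = 0

macro 1: S0 reads c0=0 → after 2×micro: 5; S1 reads c0=0 → after 1×micro: 0 ⇒ (c0=5, c1=0)
macro 2: S0 reads c0=5 → after 2×micro: 5; S1 reads c0=5 → after 1×micro: -5 ⇒ (c0=5, c1=-5)
macro 3: S0 reads c0=5 → after 2×micro: 5; S1 reads c0=5 → after 1×micro: -5 ⇒ (c0=5, c1=-5)
macro 4: S0 reads c0=5 → after 2×micro: 5; S1 reads c0=5 → after 1×micro: -5 ⇒ (c0=5, c1=-5)
macro 5: S0 reads c0=5 → after 2×micro: 5; S1 reads c0=5 → after 1×micro: -5 ⇒ (c0=5, c1=-5)
macro 6: S0 reads c0=5 → after 2×micro: 5; S1 reads c0=5 → after 1×micro: -5 ⇒ (c0=5, c1=-5)
macro 7: S0 reads c0=5 → after 2×micro: 5; S1 reads c0=5 → after 1×micro: -5 ⇒ (c0=5, c1=-5)
macro 8: S0 reads c0=5 → after 2×micro: 5; S1 reads c0=5 → after 1×micro: -5 ⇒ (c0=5, c1=-5)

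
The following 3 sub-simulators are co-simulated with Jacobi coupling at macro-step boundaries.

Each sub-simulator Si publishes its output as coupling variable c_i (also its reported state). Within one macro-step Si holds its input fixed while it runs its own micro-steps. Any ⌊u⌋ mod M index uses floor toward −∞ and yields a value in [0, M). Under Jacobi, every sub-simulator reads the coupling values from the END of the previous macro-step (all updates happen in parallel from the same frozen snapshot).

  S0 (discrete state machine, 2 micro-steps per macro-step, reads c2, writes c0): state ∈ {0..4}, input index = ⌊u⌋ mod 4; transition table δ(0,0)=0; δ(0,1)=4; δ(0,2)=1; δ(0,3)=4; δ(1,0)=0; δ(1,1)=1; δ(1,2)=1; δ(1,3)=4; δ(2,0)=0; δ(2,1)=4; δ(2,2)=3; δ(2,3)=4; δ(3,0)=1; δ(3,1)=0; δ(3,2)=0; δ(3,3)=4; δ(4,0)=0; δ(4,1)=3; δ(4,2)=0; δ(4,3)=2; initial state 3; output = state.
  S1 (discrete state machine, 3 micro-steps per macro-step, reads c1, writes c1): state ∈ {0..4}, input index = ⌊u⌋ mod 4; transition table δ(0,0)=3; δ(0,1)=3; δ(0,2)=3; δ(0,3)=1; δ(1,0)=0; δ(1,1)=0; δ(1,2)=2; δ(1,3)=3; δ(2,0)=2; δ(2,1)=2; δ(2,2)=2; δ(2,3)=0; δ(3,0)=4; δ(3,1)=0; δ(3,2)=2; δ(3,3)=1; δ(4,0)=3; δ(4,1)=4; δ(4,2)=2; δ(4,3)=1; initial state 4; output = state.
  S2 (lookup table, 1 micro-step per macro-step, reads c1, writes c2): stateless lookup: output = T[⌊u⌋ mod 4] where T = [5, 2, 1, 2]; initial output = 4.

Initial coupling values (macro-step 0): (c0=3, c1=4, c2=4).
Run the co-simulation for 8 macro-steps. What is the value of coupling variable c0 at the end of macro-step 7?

macro 1: S0 reads c2=4 → after 2×micro: 0; S1 reads c1=4 → after 3×micro: 3; S2 reads c1=4 → after 1×micro: 5 ⇒ (c0=0, c1=3, c2=5)
macro 2: S0 reads c2=5 → after 2×micro: 3; S1 reads c1=3 → after 3×micro: 1; S2 reads c1=3 → after 1×micro: 2 ⇒ (c0=3, c1=1, c2=2)
macro 3: S0 reads c2=2 → after 2×micro: 1; S1 reads c1=1 → after 3×micro: 0; S2 reads c1=1 → after 1×micro: 2 ⇒ (c0=1, c1=0, c2=2)
macro 4: S0 reads c2=2 → after 2×micro: 1; S1 reads c1=0 → after 3×micro: 3; S2 reads c1=0 → after 1×micro: 5 ⇒ (c0=1, c1=3, c2=5)
macro 5: S0 reads c2=5 → after 2×micro: 1; S1 reads c1=3 → after 3×micro: 1; S2 reads c1=3 → after 1×micro: 2 ⇒ (c0=1, c1=1, c2=2)
macro 6: S0 reads c2=2 → after 2×micro: 1; S1 reads c1=1 → after 3×micro: 0; S2 reads c1=1 → after 1×micro: 2 ⇒ (c0=1, c1=0, c2=2)
macro 7: S0 reads c2=2 → after 2×micro: 1; S1 reads c1=0 → after 3×micro: 3; S2 reads c1=0 → after 1×micro: 5 ⇒ (c0=1, c1=3, c2=5)
macro 8: S0 reads c2=5 → after 2×micro: 1; S1 reads c1=3 → after 3×micro: 1; S2 reads c1=3 → after 1×micro: 2 ⇒ (c0=1, c1=1, c2=2)

c0 at macro-step 7 = 1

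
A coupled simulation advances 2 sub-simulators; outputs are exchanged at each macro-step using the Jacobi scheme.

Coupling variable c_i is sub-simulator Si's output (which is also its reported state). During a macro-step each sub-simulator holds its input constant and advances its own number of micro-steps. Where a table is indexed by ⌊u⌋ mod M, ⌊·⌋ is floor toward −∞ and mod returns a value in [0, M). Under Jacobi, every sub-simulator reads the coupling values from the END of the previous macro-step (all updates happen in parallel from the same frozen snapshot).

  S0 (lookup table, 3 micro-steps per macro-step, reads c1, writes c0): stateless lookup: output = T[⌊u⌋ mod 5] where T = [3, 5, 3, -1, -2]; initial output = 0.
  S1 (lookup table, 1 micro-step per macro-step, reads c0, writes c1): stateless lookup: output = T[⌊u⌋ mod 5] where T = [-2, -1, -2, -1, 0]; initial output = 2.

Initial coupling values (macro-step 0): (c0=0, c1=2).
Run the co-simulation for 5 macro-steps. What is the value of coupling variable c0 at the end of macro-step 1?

c0 at macro-step 1 = 3

macro 1: S0 reads c1=2 → after 3×micro: 3; S1 reads c0=0 → after 1×micro: -2 ⇒ (c0=3, c1=-2)
macro 2: S0 reads c1=-2 → after 3×micro: -1; S1 reads c0=3 → after 1×micro: -1 ⇒ (c0=-1, c1=-1)
macro 3: S0 reads c1=-1 → after 3×micro: -2; S1 reads c0=-1 → after 1×micro: 0 ⇒ (c0=-2, c1=0)
macro 4: S0 reads c1=0 → after 3×micro: 3; S1 reads c0=-2 → after 1×micro: -1 ⇒ (c0=3, c1=-1)
macro 5: S0 reads c1=-1 → after 3×micro: -2; S1 reads c0=3 → after 1×micro: -1 ⇒ (c0=-2, c1=-1)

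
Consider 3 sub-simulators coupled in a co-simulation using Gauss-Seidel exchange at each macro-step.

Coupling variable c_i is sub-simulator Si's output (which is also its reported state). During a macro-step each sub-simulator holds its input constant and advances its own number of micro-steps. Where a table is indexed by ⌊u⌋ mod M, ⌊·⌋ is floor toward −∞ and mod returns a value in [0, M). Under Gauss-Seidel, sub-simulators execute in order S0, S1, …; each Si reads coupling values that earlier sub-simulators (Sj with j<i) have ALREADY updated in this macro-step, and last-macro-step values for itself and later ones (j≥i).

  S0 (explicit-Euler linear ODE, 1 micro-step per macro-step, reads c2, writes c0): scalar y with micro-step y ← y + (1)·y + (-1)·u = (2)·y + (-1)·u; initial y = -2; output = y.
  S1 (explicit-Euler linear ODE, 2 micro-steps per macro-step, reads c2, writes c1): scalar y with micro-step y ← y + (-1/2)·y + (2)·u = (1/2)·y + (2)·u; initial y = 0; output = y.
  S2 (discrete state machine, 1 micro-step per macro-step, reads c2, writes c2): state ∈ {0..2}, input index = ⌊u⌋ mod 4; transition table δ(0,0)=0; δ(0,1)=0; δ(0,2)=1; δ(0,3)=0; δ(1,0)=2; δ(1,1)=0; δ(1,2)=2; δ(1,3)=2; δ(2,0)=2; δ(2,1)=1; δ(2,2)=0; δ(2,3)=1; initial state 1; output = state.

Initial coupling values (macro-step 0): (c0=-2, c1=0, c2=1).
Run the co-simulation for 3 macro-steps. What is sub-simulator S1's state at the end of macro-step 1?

macro 1: S0 reads c2=1 → after 1×micro: -5; S1 reads c2=1 → after 2×micro: 3; S2 reads c2=1 → after 1×micro: 0 ⇒ (c0=-5, c1=3, c2=0)
macro 2: S0 reads c2=0 → after 1×micro: -10; S1 reads c2=0 → after 2×micro: 3/4; S2 reads c2=0 → after 1×micro: 0 ⇒ (c0=-10, c1=3/4, c2=0)
macro 3: S0 reads c2=0 → after 1×micro: -20; S1 reads c2=0 → after 2×micro: 3/16; S2 reads c2=0 → after 1×micro: 0 ⇒ (c0=-20, c1=3/16, c2=0)

S1 state at macro-step 1 = 3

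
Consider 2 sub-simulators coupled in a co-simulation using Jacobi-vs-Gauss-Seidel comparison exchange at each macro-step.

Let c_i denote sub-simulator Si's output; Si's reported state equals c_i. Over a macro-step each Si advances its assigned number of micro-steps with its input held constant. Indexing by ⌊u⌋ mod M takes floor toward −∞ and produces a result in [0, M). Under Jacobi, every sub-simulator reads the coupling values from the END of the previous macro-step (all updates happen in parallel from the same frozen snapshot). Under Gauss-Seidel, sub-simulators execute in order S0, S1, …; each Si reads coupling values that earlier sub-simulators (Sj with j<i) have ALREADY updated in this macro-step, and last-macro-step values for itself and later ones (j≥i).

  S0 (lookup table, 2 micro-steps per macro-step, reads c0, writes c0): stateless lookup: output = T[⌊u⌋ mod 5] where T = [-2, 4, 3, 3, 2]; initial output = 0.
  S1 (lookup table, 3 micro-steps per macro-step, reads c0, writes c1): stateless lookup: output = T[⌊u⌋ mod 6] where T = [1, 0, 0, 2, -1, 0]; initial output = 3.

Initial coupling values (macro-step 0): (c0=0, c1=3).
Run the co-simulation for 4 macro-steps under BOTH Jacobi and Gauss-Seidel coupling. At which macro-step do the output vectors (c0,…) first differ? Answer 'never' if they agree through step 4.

[Jacobi] macro 1: S0 reads c0=0 → after 2×micro: -2; S1 reads c0=0 → after 3×micro: 1 ⇒ (c0=-2, c1=1)
[Jacobi] macro 2: S0 reads c0=-2 → after 2×micro: 3; S1 reads c0=-2 → after 3×micro: -1 ⇒ (c0=3, c1=-1)
[Jacobi] macro 3: S0 reads c0=3 → after 2×micro: 3; S1 reads c0=3 → after 3×micro: 2 ⇒ (c0=3, c1=2)
[Jacobi] macro 4: S0 reads c0=3 → after 2×micro: 3; S1 reads c0=3 → after 3×micro: 2 ⇒ (c0=3, c1=2)
[Gauss-Seidel] macro 1: S0 reads c0=0 → after 2×micro: -2; S1 reads c0=-2 → after 3×micro: -1 ⇒ (c0=-2, c1=-1)
[Gauss-Seidel] macro 2: S0 reads c0=-2 → after 2×micro: 3; S1 reads c0=3 → after 3×micro: 2 ⇒ (c0=3, c1=2)
[Gauss-Seidel] macro 3: S0 reads c0=3 → after 2×micro: 3; S1 reads c0=3 → after 3×micro: 2 ⇒ (c0=3, c1=2)
[Gauss-Seidel] macro 4: S0 reads c0=3 → after 2×micro: 3; S1 reads c0=3 → after 3×micro: 2 ⇒ (c0=3, c1=2)

first divergence at macro-step: 1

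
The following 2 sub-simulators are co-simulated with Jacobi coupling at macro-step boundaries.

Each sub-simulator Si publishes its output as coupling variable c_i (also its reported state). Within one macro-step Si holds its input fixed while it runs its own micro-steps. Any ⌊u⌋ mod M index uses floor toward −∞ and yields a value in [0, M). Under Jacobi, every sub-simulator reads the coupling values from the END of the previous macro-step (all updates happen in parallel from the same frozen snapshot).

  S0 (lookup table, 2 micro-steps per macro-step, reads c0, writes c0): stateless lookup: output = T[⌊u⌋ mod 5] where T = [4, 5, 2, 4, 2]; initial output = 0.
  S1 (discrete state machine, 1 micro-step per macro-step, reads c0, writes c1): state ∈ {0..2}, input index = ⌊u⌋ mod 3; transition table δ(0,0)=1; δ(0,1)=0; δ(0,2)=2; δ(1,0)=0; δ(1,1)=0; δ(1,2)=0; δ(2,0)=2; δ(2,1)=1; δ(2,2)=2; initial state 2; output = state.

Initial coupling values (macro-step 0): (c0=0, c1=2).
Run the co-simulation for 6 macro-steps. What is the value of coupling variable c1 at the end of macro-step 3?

c1 at macro-step 3 = 0

macro 1: S0 reads c0=0 → after 2×micro: 4; S1 reads c0=0 → after 1×micro: 2 ⇒ (c0=4, c1=2)
macro 2: S0 reads c0=4 → after 2×micro: 2; S1 reads c0=4 → after 1×micro: 1 ⇒ (c0=2, c1=1)
macro 3: S0 reads c0=2 → after 2×micro: 2; S1 reads c0=2 → after 1×micro: 0 ⇒ (c0=2, c1=0)
macro 4: S0 reads c0=2 → after 2×micro: 2; S1 reads c0=2 → after 1×micro: 2 ⇒ (c0=2, c1=2)
macro 5: S0 reads c0=2 → after 2×micro: 2; S1 reads c0=2 → after 1×micro: 2 ⇒ (c0=2, c1=2)
macro 6: S0 reads c0=2 → after 2×micro: 2; S1 reads c0=2 → after 1×micro: 2 ⇒ (c0=2, c1=2)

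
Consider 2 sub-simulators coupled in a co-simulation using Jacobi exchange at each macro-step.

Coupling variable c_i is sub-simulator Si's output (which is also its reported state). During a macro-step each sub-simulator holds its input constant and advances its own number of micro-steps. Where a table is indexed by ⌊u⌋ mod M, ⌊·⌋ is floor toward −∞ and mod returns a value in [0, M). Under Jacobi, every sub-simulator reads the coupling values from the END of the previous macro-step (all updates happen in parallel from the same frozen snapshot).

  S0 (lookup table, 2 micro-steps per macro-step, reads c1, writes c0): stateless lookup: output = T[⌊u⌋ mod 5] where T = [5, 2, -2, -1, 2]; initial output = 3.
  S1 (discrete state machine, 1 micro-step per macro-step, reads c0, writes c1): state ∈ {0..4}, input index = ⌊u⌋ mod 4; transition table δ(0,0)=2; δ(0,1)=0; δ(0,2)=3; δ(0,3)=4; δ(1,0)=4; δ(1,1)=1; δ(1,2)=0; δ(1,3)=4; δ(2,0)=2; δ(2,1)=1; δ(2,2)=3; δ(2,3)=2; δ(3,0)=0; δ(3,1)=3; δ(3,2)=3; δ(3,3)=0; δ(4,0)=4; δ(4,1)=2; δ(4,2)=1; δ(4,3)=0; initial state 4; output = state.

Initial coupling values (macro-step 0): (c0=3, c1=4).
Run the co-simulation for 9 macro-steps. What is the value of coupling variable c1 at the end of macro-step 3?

c1 at macro-step 3 = 3

macro 1: S0 reads c1=4 → after 2×micro: 2; S1 reads c0=3 → after 1×micro: 0 ⇒ (c0=2, c1=0)
macro 2: S0 reads c1=0 → after 2×micro: 5; S1 reads c0=2 → after 1×micro: 3 ⇒ (c0=5, c1=3)
macro 3: S0 reads c1=3 → after 2×micro: -1; S1 reads c0=5 → after 1×micro: 3 ⇒ (c0=-1, c1=3)
macro 4: S0 reads c1=3 → after 2×micro: -1; S1 reads c0=-1 → after 1×micro: 0 ⇒ (c0=-1, c1=0)
macro 5: S0 reads c1=0 → after 2×micro: 5; S1 reads c0=-1 → after 1×micro: 4 ⇒ (c0=5, c1=4)
macro 6: S0 reads c1=4 → after 2×micro: 2; S1 reads c0=5 → after 1×micro: 2 ⇒ (c0=2, c1=2)
macro 7: S0 reads c1=2 → after 2×micro: -2; S1 reads c0=2 → after 1×micro: 3 ⇒ (c0=-2, c1=3)
macro 8: S0 reads c1=3 → after 2×micro: -1; S1 reads c0=-2 → after 1×micro: 3 ⇒ (c0=-1, c1=3)
macro 9: S0 reads c1=3 → after 2×micro: -1; S1 reads c0=-1 → after 1×micro: 0 ⇒ (c0=-1, c1=0)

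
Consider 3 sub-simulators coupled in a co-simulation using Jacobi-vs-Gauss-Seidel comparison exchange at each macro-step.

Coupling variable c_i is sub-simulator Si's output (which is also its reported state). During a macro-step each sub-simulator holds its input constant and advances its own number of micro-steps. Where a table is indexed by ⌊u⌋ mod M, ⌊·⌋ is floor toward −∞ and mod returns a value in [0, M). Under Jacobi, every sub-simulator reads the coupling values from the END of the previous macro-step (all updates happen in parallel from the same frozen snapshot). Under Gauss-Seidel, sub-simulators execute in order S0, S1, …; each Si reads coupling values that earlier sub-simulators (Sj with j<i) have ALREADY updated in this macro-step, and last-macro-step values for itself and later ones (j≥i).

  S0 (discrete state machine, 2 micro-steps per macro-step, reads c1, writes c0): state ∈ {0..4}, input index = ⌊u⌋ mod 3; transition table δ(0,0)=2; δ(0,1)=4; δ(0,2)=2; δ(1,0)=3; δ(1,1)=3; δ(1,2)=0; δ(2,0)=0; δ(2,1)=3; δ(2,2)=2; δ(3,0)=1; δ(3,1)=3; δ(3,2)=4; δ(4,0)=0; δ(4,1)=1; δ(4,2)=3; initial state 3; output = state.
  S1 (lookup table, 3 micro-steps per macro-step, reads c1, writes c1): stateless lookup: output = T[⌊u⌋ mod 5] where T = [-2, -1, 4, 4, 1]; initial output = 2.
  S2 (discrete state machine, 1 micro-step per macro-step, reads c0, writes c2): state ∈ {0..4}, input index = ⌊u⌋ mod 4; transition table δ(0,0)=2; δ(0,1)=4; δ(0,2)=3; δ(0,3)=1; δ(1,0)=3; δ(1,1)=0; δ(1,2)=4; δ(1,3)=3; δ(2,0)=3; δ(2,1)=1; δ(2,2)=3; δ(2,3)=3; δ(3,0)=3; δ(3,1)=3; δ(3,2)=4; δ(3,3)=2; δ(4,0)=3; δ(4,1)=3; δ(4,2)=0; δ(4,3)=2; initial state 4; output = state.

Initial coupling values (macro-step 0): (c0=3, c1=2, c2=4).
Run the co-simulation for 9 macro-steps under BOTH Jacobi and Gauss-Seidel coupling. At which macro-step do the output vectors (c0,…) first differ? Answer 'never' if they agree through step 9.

[Jacobi] macro 1: S0 reads c1=2 → after 2×micro: 3; S1 reads c1=2 → after 3×micro: 4; S2 reads c0=3 → after 1×micro: 2 ⇒ (c0=3, c1=4, c2=2)
[Jacobi] macro 2: S0 reads c1=4 → after 2×micro: 3; S1 reads c1=4 → after 3×micro: 1; S2 reads c0=3 → after 1×micro: 3 ⇒ (c0=3, c1=1, c2=3)
[Jacobi] macro 3: S0 reads c1=1 → after 2×micro: 3; S1 reads c1=1 → after 3×micro: -1; S2 reads c0=3 → after 1×micro: 2 ⇒ (c0=3, c1=-1, c2=2)
[Jacobi] macro 4: S0 reads c1=-1 → after 2×micro: 3; S1 reads c1=-1 → after 3×micro: 1; S2 reads c0=3 → after 1×micro: 3 ⇒ (c0=3, c1=1, c2=3)
[Jacobi] macro 5: S0 reads c1=1 → after 2×micro: 3; S1 reads c1=1 → after 3×micro: -1; S2 reads c0=3 → after 1×micro: 2 ⇒ (c0=3, c1=-1, c2=2)
[Jacobi] macro 6: S0 reads c1=-1 → after 2×micro: 3; S1 reads c1=-1 → after 3×micro: 1; S2 reads c0=3 → after 1×micro: 3 ⇒ (c0=3, c1=1, c2=3)
[Jacobi] macro 7: S0 reads c1=1 → after 2×micro: 3; S1 reads c1=1 → after 3×micro: -1; S2 reads c0=3 → after 1×micro: 2 ⇒ (c0=3, c1=-1, c2=2)
[Jacobi] macro 8: S0 reads c1=-1 → after 2×micro: 3; S1 reads c1=-1 → after 3×micro: 1; S2 reads c0=3 → after 1×micro: 3 ⇒ (c0=3, c1=1, c2=3)
[Jacobi] macro 9: S0 reads c1=1 → after 2×micro: 3; S1 reads c1=1 → after 3×micro: -1; S2 reads c0=3 → after 1×micro: 2 ⇒ (c0=3, c1=-1, c2=2)
[Gauss-Seidel] macro 1: S0 reads c1=2 → after 2×micro: 3; S1 reads c1=2 → after 3×micro: 4; S2 reads c0=3 → after 1×micro: 2 ⇒ (c0=3, c1=4, c2=2)
[Gauss-Seidel] macro 2: S0 reads c1=4 → after 2×micro: 3; S1 reads c1=4 → after 3×micro: 1; S2 reads c0=3 → after 1×micro: 3 ⇒ (c0=3, c1=1, c2=3)
[Gauss-Seidel] macro 3: S0 reads c1=1 → after 2×micro: 3; S1 reads c1=1 → after 3×micro: -1; S2 reads c0=3 → after 1×micro: 2 ⇒ (c0=3, c1=-1, c2=2)
[Gauss-Seidel] macro 4: S0 reads c1=-1 → after 2×micro: 3; S1 reads c1=-1 → after 3×micro: 1; S2 reads c0=3 → after 1×micro: 3 ⇒ (c0=3, c1=1, c2=3)
[Gauss-Seidel] macro 5: S0 reads c1=1 → after 2×micro: 3; S1 reads c1=1 → after 3×micro: -1; S2 reads c0=3 → after 1×micro: 2 ⇒ (c0=3, c1=-1, c2=2)
[Gauss-Seidel] macro 6: S0 reads c1=-1 → after 2×micro: 3; S1 reads c1=-1 → after 3×micro: 1; S2 reads c0=3 → after 1×micro: 3 ⇒ (c0=3, c1=1, c2=3)
[Gauss-Seidel] macro 7: S0 reads c1=1 → after 2×micro: 3; S1 reads c1=1 → after 3×micro: -1; S2 reads c0=3 → after 1×micro: 2 ⇒ (c0=3, c1=-1, c2=2)
[Gauss-Seidel] macro 8: S0 reads c1=-1 → after 2×micro: 3; S1 reads c1=-1 → after 3×micro: 1; S2 reads c0=3 → after 1×micro: 3 ⇒ (c0=3, c1=1, c2=3)
[Gauss-Seidel] macro 9: S0 reads c1=1 → after 2×micro: 3; S1 reads c1=1 → after 3×micro: -1; S2 reads c0=3 → after 1×micro: 2 ⇒ (c0=3, c1=-1, c2=2)

first divergence at macro-step: never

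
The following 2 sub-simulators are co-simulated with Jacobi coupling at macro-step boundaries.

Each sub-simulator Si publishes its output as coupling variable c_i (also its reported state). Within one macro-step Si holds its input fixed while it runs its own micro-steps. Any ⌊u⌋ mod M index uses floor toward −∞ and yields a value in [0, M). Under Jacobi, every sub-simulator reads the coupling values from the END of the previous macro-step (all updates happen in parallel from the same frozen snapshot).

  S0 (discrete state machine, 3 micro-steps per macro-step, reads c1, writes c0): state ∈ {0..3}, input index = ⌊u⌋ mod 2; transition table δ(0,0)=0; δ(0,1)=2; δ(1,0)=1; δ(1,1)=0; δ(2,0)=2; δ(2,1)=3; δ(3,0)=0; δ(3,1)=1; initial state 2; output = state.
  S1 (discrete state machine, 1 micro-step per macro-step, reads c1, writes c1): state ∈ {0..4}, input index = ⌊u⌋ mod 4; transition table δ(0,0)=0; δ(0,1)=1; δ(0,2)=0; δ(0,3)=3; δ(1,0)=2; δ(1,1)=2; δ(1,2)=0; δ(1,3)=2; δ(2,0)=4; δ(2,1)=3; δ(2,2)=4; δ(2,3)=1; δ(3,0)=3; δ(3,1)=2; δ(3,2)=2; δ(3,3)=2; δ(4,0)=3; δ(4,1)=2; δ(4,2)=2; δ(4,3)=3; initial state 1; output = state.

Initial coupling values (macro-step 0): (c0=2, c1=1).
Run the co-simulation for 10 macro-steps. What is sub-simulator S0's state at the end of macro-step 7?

S0 state at macro-step 7 = 3

macro 1: S0 reads c1=1 → after 3×micro: 0; S1 reads c1=1 → after 1×micro: 2 ⇒ (c0=0, c1=2)
macro 2: S0 reads c1=2 → after 3×micro: 0; S1 reads c1=2 → after 1×micro: 4 ⇒ (c0=0, c1=4)
macro 3: S0 reads c1=4 → after 3×micro: 0; S1 reads c1=4 → after 1×micro: 3 ⇒ (c0=0, c1=3)
macro 4: S0 reads c1=3 → after 3×micro: 1; S1 reads c1=3 → after 1×micro: 2 ⇒ (c0=1, c1=2)
macro 5: S0 reads c1=2 → after 3×micro: 1; S1 reads c1=2 → after 1×micro: 4 ⇒ (c0=1, c1=4)
macro 6: S0 reads c1=4 → after 3×micro: 1; S1 reads c1=4 → after 1×micro: 3 ⇒ (c0=1, c1=3)
macro 7: S0 reads c1=3 → after 3×micro: 3; S1 reads c1=3 → after 1×micro: 2 ⇒ (c0=3, c1=2)
macro 8: S0 reads c1=2 → after 3×micro: 0; S1 reads c1=2 → after 1×micro: 4 ⇒ (c0=0, c1=4)
macro 9: S0 reads c1=4 → after 3×micro: 0; S1 reads c1=4 → after 1×micro: 3 ⇒ (c0=0, c1=3)
macro 10: S0 reads c1=3 → after 3×micro: 1; S1 reads c1=3 → after 1×micro: 2 ⇒ (c0=1, c1=2)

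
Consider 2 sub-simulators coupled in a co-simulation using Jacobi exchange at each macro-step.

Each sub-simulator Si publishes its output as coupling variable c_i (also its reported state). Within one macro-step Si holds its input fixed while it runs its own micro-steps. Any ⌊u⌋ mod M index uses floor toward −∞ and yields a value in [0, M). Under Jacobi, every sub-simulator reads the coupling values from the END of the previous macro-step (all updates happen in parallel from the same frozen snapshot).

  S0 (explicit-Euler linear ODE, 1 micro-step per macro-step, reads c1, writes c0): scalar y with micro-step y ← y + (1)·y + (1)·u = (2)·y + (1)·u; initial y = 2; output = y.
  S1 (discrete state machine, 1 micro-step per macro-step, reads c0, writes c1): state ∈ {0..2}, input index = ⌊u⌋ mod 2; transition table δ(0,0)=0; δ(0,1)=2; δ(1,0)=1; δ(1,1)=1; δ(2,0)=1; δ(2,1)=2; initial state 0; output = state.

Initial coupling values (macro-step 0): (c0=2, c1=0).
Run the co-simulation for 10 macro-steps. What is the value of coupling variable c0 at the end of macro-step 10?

macro 1: S0 reads c1=0 → after 1×micro: 4; S1 reads c0=2 → after 1×micro: 0 ⇒ (c0=4, c1=0)
macro 2: S0 reads c1=0 → after 1×micro: 8; S1 reads c0=4 → after 1×micro: 0 ⇒ (c0=8, c1=0)
macro 3: S0 reads c1=0 → after 1×micro: 16; S1 reads c0=8 → after 1×micro: 0 ⇒ (c0=16, c1=0)
macro 4: S0 reads c1=0 → after 1×micro: 32; S1 reads c0=16 → after 1×micro: 0 ⇒ (c0=32, c1=0)
macro 5: S0 reads c1=0 → after 1×micro: 64; S1 reads c0=32 → after 1×micro: 0 ⇒ (c0=64, c1=0)
macro 6: S0 reads c1=0 → after 1×micro: 128; S1 reads c0=64 → after 1×micro: 0 ⇒ (c0=128, c1=0)
macro 7: S0 reads c1=0 → after 1×micro: 256; S1 reads c0=128 → after 1×micro: 0 ⇒ (c0=256, c1=0)
macro 8: S0 reads c1=0 → after 1×micro: 512; S1 reads c0=256 → after 1×micro: 0 ⇒ (c0=512, c1=0)
macro 9: S0 reads c1=0 → after 1×micro: 1024; S1 reads c0=512 → after 1×micro: 0 ⇒ (c0=1024, c1=0)
macro 10: S0 reads c1=0 → after 1×micro: 2048; S1 reads c0=1024 → after 1×micro: 0 ⇒ (c0=2048, c1=0)

c0 at macro-step 10 = 2048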